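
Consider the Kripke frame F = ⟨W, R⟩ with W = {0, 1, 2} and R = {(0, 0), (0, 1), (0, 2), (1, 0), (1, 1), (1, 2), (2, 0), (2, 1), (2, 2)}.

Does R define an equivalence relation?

Yes

Reflexive: yes — every world is R-related to itself.
Symmetric: yes — every pair in R has its reverse in R.
Transitive: yes — every two-step R-path is closed by a direct edge.
So R is an equivalence relation.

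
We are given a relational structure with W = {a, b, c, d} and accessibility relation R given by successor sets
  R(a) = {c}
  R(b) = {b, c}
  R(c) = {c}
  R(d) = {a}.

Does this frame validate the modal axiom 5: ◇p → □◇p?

The schema 5 characterises exactly the Euclidean frames.
Euclidean: no — b R c and b R b, but not c R b.

No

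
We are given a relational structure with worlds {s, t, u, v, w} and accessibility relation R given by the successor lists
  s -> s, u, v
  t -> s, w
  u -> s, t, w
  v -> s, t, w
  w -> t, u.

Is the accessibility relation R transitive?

Transitive: no — s R u and u R t, but not s R t.

No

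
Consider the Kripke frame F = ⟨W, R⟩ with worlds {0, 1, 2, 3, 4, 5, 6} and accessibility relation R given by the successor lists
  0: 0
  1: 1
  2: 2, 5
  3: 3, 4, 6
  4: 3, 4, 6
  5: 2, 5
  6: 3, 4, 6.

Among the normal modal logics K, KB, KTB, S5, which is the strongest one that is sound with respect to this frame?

Symmetric (axiom B): yes — every pair in R has its reverse in R.
Reflexive (axiom T): yes — every world is R-related to itself.
Euclidean (axiom 5): yes — any two successors of a common world are R-related.
So F validates K, KB, KTB, S5. The strongest is S5.

S5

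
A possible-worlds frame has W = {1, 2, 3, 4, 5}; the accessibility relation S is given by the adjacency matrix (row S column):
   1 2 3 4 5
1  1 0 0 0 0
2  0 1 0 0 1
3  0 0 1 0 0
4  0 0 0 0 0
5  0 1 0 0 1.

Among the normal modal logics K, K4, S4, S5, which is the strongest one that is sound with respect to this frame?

K4

Transitive (axiom 4): yes — every two-step S-path is closed by a direct edge.
Reflexive (axiom T): no — 4 is not related to itself.
Euclidean (axiom 5): yes — any two successors of a common world are S-related.
So F validates K, K4; S4 would additionally require S to be reflexive. The strongest is K4.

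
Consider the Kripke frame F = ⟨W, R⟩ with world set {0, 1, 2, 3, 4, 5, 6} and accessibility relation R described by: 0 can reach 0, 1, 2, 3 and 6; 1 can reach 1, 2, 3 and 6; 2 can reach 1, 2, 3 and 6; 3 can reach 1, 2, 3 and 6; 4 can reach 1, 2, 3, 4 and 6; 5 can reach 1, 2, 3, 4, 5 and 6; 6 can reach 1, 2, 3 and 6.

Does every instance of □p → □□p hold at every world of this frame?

Yes

Axiom 4 corresponds to the accessibility relation being transitive.
Transitive: yes — every two-step R-path is closed by a direct edge.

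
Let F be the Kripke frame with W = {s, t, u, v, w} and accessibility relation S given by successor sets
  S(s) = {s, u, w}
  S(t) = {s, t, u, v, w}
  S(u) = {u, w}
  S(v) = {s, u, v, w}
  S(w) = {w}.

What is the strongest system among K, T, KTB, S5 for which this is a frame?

Reflexive (axiom T): yes — every world is S-related to itself.
Symmetric (axiom B): no — s S u but not u S s.
Euclidean (axiom 5): no — s S w and s S u, but not w S u.
So F validates K, T; KTB would additionally require S to be symmetric. The strongest is T.

T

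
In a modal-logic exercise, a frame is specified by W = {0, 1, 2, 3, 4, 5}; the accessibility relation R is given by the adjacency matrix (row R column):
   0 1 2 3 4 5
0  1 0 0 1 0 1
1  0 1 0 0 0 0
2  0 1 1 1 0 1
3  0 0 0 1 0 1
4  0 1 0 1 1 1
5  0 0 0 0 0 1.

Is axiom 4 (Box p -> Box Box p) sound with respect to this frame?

By correspondence theory, 4 is valid on a frame iff R is transitive.
Transitive: yes — every two-step R-path is closed by a direct edge.

Yes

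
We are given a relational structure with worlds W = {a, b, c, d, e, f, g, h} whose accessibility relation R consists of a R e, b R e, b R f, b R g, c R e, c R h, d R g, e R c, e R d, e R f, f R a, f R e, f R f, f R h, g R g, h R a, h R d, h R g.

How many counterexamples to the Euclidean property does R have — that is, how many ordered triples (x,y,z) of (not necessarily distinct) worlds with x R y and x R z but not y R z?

Enumerating: (a,e,e), (b,e,e), (b,e,g), (b,f,g), (b,g,e), (b,g,f), (c,e,e), (c,e,h), (c,h,e), (c,h,h), (e,c,c), (e,c,d), … and 22 more.
Total: 34.

34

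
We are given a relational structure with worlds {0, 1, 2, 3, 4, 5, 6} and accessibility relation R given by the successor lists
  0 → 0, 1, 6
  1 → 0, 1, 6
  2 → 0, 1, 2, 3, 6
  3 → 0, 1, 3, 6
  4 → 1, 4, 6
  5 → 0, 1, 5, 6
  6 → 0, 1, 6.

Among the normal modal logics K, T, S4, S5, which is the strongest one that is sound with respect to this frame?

Reflexive (axiom T): yes — every world is R-related to itself.
Transitive (axiom 4): no — 4 R 1 and 1 R 0, but not 4 R 0.
Euclidean (axiom 5): no — 2 R 0 and 2 R 3, but not 0 R 3.
So F validates K, T; S4 would additionally require R to be transitive. The strongest is T.

T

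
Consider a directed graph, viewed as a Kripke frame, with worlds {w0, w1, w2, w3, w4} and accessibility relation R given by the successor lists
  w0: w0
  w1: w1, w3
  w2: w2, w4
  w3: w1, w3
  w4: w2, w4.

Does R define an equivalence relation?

Yes

Reflexive: yes — every world is R-related to itself.
Symmetric: yes — every pair in R has its reverse in R.
Transitive: yes — every two-step R-path is closed by a direct edge.
So R is an equivalence relation.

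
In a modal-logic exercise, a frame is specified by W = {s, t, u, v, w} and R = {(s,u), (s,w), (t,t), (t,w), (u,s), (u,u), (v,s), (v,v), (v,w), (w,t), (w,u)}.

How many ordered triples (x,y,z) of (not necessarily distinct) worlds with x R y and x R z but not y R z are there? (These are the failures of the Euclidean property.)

Enumerating: (s,u,w), (s,w,w), (t,w,w), (u,s,s), (v,s,s), (v,s,v), (v,w,s), (v,w,v), (v,w,w), (w,t,u), (w,u,t).

11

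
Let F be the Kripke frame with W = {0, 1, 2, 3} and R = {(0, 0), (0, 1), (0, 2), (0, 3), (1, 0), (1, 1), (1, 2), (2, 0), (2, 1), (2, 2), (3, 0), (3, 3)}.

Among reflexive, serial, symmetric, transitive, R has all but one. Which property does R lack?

transitive

Reflexive: yes — every world is R-related to itself.
Serial: yes — every world has a successor (e.g. 0 R 0).
Symmetric: yes — every pair in R has its reverse in R.
Transitive: no — 1 R 0 and 0 R 3, but not 1 R 3.
Only transitive fails.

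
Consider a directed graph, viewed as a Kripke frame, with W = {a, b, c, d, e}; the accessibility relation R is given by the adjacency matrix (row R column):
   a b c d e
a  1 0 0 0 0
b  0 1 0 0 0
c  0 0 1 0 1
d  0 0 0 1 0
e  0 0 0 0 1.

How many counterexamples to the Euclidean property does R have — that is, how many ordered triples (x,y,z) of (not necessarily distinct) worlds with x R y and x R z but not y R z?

Enumerating: (c,e,c).

1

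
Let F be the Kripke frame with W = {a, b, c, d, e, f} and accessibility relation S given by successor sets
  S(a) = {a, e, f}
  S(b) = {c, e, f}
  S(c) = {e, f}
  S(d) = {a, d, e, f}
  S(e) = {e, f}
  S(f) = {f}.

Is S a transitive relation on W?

Yes

Transitive: yes — every two-step S-path is closed by a direct edge.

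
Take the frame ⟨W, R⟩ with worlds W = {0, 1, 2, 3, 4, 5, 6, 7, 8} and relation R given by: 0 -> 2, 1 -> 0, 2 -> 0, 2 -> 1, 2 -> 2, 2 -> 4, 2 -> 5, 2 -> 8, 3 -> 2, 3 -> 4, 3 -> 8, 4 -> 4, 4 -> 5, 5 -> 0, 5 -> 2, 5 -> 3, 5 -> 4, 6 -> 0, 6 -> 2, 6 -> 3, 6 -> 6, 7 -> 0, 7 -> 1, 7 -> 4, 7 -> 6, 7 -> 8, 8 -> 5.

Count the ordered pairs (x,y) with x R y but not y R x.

Enumerating: (1,0), (2,1), (2,4), (2,8), (3,2), (3,4), (3,8), (5,0), (5,3), (6,0), (6,2), (6,3), (7,0), (7,1), (7,4), (7,6), (7,8), (8,5).

18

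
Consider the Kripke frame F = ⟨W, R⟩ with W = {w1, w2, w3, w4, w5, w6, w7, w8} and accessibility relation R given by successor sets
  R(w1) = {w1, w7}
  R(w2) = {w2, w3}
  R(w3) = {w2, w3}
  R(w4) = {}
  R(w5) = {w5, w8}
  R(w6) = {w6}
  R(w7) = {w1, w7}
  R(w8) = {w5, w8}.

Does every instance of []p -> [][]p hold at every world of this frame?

Axiom 4 corresponds to the accessibility relation being transitive.
Transitive: yes — every two-step R-path is closed by a direct edge.

Yes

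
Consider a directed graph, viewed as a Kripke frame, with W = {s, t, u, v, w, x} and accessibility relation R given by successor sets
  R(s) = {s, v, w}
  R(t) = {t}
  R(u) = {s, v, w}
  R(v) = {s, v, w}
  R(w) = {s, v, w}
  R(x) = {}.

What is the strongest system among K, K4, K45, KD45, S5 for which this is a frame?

K45

Transitive (axiom 4): yes — every two-step R-path is closed by a direct edge.
Euclidean (axiom 5): yes — any two successors of a common world are R-related.
Serial (axiom D): no — x has no R-successor.
Reflexive (axiom T): no — u is not related to itself.
So F validates K, K4, K45; KD45 would additionally require R to be serial. The strongest is K45.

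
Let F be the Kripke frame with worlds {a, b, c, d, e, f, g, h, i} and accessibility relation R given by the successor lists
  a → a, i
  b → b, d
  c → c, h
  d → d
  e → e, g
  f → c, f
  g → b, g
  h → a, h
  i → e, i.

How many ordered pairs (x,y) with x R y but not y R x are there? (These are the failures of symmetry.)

Enumerating: (a,i), (b,d), (c,h), (e,g), (f,c), (g,b), (h,a), (i,e).

8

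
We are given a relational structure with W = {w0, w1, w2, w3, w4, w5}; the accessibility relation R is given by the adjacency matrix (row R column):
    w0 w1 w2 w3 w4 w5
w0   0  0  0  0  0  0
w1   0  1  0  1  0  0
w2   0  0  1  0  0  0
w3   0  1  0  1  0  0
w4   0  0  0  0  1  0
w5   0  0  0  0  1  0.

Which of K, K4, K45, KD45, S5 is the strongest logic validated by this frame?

K45

Transitive (axiom 4): yes — every two-step R-path is closed by a direct edge.
Euclidean (axiom 5): yes — any two successors of a common world are R-related.
Serial (axiom D): no — w0 has no R-successor.
Reflexive (axiom T): no — w0 is not related to itself.
So F validates K, K4, K45; KD45 would additionally require R to be serial. The strongest is K45.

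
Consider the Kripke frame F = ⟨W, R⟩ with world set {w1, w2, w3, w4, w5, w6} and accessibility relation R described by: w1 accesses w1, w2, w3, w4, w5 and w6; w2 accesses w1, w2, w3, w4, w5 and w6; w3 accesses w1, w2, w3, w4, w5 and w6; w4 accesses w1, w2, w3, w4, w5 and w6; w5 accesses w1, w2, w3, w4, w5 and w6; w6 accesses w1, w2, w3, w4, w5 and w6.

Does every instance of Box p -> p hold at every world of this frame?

Yes

By correspondence theory, T is valid on a frame iff R is reflexive.
Reflexive: yes — every world is R-related to itself.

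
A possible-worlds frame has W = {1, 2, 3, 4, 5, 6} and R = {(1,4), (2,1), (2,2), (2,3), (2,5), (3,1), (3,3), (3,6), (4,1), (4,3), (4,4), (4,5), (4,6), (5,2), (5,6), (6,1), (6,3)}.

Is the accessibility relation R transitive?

Transitive: no — 1 R 4 and 4 R 3, but not 1 R 3.

No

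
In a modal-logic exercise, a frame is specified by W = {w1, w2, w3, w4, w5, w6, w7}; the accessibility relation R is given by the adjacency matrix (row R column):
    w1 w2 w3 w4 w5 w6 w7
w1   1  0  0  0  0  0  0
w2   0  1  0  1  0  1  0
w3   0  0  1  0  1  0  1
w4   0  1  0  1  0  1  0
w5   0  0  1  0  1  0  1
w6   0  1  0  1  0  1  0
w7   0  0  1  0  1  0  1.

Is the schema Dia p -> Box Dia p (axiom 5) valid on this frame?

Axiom 5 corresponds to the accessibility relation being Euclidean.
Euclidean: yes — any two successors of a common world are R-related.

Yes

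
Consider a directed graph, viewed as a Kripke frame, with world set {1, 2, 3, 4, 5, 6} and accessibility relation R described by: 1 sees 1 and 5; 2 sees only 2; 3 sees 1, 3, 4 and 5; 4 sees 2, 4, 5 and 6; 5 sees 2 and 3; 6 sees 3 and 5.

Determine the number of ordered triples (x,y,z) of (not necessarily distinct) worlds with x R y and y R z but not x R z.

13

Enumerating: (1,5,2), (1,5,3), (3,4,2), (3,4,6), (3,5,2), (4,5,3), (4,6,3), (5,3,1), (5,3,4), (5,3,5), (6,3,1), (6,3,4), (6,5,2).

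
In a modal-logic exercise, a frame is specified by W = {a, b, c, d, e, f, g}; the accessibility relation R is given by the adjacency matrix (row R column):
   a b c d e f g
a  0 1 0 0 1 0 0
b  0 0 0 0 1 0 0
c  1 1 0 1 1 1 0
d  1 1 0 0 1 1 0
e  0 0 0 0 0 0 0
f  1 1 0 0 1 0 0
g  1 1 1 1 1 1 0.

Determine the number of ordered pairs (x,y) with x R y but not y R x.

21

Enumerating: (a,b), (a,e), (b,e), (c,a), (c,b), (c,d), (c,e), (c,f), (d,a), (d,b), (d,e), (d,f), … and 9 more.
Total: 21.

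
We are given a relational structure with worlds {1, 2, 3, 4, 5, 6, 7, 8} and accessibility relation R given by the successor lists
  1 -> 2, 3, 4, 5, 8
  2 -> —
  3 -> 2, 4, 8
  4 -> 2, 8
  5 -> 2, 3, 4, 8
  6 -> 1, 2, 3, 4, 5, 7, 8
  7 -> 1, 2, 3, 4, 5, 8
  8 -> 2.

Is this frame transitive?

Yes

Transitive: yes — every two-step R-path is closed by a direct edge.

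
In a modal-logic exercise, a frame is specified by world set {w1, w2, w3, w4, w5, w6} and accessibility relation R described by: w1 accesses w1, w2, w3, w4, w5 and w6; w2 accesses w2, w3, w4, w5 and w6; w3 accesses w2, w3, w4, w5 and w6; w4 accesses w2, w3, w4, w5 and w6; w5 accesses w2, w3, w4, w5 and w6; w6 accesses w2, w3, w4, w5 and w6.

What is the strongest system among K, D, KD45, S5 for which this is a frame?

Serial (axiom D): yes — every world has a successor (e.g. w1 R w1).
Euclidean (axiom 5): no — w1 R w2 and w1 R w1, but not w2 R w1.
Transitive (axiom 4): yes — every two-step R-path is closed by a direct edge.
Reflexive (axiom T): yes — every world is R-related to itself.
So F validates K, D; KD45 would additionally require R to be Euclidean. The strongest is D.

D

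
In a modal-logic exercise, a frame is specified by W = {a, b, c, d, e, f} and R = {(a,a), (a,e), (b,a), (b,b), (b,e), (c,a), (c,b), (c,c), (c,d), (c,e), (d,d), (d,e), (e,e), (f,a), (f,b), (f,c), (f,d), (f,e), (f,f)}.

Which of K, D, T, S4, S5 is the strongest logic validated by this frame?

S4

Serial (axiom D): yes — every world has a successor (e.g. a R a).
Reflexive (axiom T): yes — every world is R-related to itself.
Transitive (axiom 4): yes — every two-step R-path is closed by a direct edge.
Euclidean (axiom 5): no — b R e and b R a, but not e R a.
So F validates K, D, T, S4; S5 would additionally require R to be Euclidean. The strongest is S4.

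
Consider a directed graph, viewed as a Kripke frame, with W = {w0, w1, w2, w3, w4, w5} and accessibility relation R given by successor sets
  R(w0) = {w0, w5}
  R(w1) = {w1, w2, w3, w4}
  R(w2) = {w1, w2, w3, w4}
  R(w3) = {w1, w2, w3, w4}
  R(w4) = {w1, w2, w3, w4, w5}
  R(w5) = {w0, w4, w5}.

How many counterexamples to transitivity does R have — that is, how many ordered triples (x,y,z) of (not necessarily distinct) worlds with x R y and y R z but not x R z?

Enumerating: (w0,w5,w4), (w1,w4,w5), (w2,w4,w5), (w3,w4,w5), (w4,w5,w0), (w5,w4,w1), (w5,w4,w2), (w5,w4,w3).

8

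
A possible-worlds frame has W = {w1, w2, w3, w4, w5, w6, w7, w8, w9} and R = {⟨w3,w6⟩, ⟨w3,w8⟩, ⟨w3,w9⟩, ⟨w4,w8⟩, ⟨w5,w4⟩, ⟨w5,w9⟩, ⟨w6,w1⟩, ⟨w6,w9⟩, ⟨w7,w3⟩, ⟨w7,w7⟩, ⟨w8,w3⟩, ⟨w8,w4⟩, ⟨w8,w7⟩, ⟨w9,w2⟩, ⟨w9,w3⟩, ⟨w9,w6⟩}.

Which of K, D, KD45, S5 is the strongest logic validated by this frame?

Serial (axiom D): no — w1 has no R-successor.
Euclidean (axiom 5): no — w3 R w6 and w3 R w8, but not w6 R w8.
Transitive (axiom 4): no — w3 R w6 and w6 R w1, but not w3 R w1.
Reflexive (axiom T): no — w1 is not related to itself.
So F validates K; D would additionally require R to be serial. The strongest is K.

K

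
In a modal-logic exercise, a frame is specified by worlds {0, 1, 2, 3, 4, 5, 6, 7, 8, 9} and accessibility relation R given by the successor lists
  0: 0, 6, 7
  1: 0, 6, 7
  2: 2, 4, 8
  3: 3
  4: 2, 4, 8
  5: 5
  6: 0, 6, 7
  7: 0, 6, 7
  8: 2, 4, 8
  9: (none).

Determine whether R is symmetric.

No

Symmetric: no — 1 R 0 but not 0 R 1.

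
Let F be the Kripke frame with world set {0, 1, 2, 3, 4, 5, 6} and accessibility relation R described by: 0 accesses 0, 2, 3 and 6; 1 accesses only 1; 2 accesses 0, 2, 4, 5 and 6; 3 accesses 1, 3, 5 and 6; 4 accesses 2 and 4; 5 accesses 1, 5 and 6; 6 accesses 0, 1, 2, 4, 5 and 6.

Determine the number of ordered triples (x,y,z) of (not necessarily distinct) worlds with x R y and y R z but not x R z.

Enumerating: (0,2,4), (0,2,5), (0,3,1), (0,3,5), (0,6,1), (0,6,4), (0,6,5), (2,0,3), (2,5,1), (2,6,1), (3,6,0), (3,6,2), … and 8 more.
Total: 20.

20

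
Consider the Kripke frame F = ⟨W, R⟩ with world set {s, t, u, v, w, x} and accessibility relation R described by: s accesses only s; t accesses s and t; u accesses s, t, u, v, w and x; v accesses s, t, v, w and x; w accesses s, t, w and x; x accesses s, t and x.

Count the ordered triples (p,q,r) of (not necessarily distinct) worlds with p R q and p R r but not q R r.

Enumerating: (t,s,t), (u,s,t), (u,s,u), (u,s,v), (u,s,w), (u,s,x), (u,t,u), (u,t,v), (u,t,w), (u,t,x), (u,v,u), (u,w,u), … and 23 more.
Total: 35.

35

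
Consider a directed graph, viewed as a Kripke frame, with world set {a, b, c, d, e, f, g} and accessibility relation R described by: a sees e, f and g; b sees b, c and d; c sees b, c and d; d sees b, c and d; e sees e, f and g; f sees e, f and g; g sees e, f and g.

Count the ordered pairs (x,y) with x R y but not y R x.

Enumerating: (a,e), (a,f), (a,g).

3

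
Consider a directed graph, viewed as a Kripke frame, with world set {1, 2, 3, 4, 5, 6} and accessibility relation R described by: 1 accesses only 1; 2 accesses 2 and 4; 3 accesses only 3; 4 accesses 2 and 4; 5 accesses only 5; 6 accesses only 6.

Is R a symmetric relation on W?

Symmetric: yes — every pair in R has its reverse in R.

Yes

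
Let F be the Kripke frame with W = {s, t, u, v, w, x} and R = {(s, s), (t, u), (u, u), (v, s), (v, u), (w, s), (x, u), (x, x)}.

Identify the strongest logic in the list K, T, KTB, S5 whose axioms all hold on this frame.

Reflexive (axiom T): no — t is not related to itself.
Symmetric (axiom B): no — t R u but not u R t.
Euclidean (axiom 5): no — v R s and v R u, but not s R u.
So F validates K; T would additionally require R to be reflexive. The strongest is K.

K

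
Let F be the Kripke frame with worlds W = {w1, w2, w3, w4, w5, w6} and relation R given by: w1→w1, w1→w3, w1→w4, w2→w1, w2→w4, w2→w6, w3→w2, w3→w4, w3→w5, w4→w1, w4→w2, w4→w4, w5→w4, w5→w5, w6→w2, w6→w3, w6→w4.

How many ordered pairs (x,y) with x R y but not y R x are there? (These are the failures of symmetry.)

8

Enumerating: (w1,w3), (w2,w1), (w3,w2), (w3,w4), (w3,w5), (w5,w4), (w6,w3), (w6,w4).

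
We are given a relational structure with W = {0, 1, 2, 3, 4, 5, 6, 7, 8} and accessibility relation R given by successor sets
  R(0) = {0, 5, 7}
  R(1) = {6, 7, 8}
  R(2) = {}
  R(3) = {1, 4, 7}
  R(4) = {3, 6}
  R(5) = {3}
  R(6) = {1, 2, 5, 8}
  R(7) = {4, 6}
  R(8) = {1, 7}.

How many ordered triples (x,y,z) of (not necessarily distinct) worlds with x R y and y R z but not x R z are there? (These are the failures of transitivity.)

36

Enumerating: (0,5,3), (0,7,4), (0,7,6), (1,6,1), (1,6,2), (1,6,5), (1,7,4), (1,8,1), (3,1,6), (3,1,8), (3,4,3), (3,4,6), … and 24 more.
Total: 36.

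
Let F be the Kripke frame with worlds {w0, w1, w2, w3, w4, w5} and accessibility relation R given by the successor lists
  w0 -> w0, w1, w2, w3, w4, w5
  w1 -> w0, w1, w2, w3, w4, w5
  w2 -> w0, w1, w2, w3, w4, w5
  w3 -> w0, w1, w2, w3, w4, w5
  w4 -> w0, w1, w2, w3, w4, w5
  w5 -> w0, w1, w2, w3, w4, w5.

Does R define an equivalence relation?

Yes

Reflexive: yes — every world is R-related to itself.
Symmetric: yes — every pair in R has its reverse in R.
Transitive: yes — every two-step R-path is closed by a direct edge.
So R is an equivalence relation.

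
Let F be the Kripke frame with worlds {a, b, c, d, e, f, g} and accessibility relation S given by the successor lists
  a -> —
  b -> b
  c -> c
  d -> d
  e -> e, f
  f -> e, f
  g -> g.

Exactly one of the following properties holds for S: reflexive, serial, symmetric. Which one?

symmetric

Reflexive: no — a is not related to itself.
Serial: no — a has no S-successor.
Symmetric: yes — every pair in S has its reverse in S.
Only symmetric holds.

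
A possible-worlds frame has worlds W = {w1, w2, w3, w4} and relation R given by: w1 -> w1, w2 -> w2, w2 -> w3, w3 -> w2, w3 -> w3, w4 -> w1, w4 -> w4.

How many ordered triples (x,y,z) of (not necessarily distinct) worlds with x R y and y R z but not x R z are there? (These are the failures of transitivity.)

R is transitive; there are no such tuples.

0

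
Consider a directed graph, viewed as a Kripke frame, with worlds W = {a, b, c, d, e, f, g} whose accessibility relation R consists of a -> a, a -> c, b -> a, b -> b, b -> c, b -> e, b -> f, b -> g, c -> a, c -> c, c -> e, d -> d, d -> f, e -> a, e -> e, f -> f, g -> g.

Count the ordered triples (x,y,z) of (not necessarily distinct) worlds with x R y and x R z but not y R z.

Enumerating: (b,a,b), (b,a,e), (b,a,f), (b,a,g), (b,c,b), (b,c,f), (b,c,g), (b,e,b), (b,e,c), (b,e,f), (b,e,g), (b,f,a), … and 13 more.
Total: 25.

25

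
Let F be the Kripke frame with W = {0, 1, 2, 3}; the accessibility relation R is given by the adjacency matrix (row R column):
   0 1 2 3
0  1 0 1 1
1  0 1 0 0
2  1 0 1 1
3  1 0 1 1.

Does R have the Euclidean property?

Yes

Euclidean: yes — any two successors of a common world are R-related.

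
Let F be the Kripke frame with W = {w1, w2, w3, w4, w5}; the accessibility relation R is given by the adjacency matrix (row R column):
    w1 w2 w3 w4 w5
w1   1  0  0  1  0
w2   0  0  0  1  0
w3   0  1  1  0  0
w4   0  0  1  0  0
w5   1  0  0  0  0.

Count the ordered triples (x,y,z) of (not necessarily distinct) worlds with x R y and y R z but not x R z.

Enumerating: (w1,w4,w3), (w2,w4,w3), (w3,w2,w4), (w4,w3,w2), (w5,w1,w4).

5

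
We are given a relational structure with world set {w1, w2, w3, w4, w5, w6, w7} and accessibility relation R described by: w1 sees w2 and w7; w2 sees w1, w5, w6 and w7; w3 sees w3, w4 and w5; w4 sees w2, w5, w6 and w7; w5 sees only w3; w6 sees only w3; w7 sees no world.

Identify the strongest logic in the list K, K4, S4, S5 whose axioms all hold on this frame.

K

Transitive (axiom 4): no — w1 R w2 and w2 R w5, but not w1 R w5.
Reflexive (axiom T): no — w1 is not related to itself.
Euclidean (axiom 5): no — w1 R w7 and w1 R w2, but not w7 R w2.
So F validates K; K4 would additionally require R to be transitive. The strongest is K.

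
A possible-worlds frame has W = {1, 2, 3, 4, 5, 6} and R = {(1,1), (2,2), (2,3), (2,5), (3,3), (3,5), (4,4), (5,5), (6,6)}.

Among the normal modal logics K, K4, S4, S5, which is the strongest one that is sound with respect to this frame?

Transitive (axiom 4): yes — every two-step R-path is closed by a direct edge.
Reflexive (axiom T): yes — every world is R-related to itself.
Euclidean (axiom 5): no — 2 R 5 and 2 R 3, but not 5 R 3.
So F validates K, K4, S4; S5 would additionally require R to be Euclidean. The strongest is S4.

S4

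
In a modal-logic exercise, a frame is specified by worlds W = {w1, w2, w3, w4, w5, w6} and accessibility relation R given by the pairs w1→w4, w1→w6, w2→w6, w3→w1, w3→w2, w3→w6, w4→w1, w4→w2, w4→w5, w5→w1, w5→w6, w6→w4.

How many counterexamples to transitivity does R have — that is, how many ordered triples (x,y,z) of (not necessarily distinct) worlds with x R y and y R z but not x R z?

Enumerating: (w1,w4,w1), (w1,w4,w2), (w1,w4,w5), (w2,w6,w4), (w3,w1,w4), (w3,w6,w4), (w4,w1,w4), (w4,w1,w6), (w4,w2,w6), (w4,w5,w6), (w5,w1,w4), (w5,w6,w4), (w6,w4,w1), (w6,w4,w2), (w6,w4,w5).

15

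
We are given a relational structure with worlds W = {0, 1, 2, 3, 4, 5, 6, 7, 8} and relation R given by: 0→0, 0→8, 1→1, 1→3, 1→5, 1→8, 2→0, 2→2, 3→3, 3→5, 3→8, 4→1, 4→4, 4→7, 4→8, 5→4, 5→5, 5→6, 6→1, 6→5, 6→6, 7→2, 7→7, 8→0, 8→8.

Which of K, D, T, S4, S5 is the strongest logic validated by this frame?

T

Serial (axiom D): yes — every world has a successor (e.g. 0 R 0).
Reflexive (axiom T): yes — every world is R-related to itself.
Transitive (axiom 4): no — 1 R 5 and 5 R 4, but not 1 R 4.
Euclidean (axiom 5): no — 1 R 5 and 1 R 3, but not 5 R 3.
So F validates K, D, T; S4 would additionally require R to be transitive. The strongest is T.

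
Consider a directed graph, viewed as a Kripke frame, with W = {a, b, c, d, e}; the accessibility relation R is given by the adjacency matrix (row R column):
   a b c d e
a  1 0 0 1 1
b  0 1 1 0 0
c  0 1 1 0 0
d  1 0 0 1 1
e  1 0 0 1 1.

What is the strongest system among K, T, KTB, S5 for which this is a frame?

Reflexive (axiom T): yes — every world is R-related to itself.
Symmetric (axiom B): yes — every pair in R has its reverse in R.
Euclidean (axiom 5): yes — any two successors of a common world are R-related.
So F validates K, T, KTB, S5. The strongest is S5.

S5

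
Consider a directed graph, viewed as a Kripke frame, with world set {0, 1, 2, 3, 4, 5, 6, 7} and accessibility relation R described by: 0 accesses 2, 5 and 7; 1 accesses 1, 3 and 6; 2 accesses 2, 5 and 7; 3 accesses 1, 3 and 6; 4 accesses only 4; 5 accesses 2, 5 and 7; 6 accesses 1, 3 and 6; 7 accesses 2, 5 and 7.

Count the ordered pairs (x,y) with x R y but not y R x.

3

Enumerating: (0,2), (0,5), (0,7).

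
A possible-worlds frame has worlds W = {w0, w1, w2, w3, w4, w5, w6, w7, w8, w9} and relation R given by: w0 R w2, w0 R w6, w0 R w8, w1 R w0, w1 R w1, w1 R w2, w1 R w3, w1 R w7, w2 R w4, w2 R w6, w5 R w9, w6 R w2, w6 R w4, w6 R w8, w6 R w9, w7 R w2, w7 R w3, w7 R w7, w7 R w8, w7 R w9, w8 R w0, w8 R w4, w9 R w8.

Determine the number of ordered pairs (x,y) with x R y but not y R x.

17

Enumerating: (w0,w2), (w0,w6), (w1,w0), (w1,w2), (w1,w3), (w1,w7), (w2,w4), (w5,w9), (w6,w4), (w6,w8), (w6,w9), (w7,w2), (w7,w3), (w7,w8), (w7,w9), (w8,w4), (w9,w8).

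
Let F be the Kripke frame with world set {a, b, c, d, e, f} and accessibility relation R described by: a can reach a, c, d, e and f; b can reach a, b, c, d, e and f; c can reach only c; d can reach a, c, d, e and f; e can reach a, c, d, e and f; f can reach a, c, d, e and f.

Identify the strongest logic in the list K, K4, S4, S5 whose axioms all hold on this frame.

S4

Transitive (axiom 4): yes — every two-step R-path is closed by a direct edge.
Reflexive (axiom T): yes — every world is R-related to itself.
Euclidean (axiom 5): no — a R c and a R d, but not c R d.
So F validates K, K4, S4; S5 would additionally require R to be Euclidean. The strongest is S4.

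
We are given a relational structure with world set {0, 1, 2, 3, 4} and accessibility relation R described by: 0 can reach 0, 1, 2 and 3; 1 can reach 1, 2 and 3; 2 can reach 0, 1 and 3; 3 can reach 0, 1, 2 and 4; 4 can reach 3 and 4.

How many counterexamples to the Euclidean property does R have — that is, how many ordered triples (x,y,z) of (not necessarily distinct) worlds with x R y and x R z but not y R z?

16

Enumerating: (0,1,0), (0,2,2), (0,3,3), (1,2,2), (1,3,3), (2,1,0), (2,3,3), (3,0,4), (3,1,0), (3,1,4), (3,2,2), (3,2,4), (3,4,0), (3,4,1), (3,4,2), (4,3,3).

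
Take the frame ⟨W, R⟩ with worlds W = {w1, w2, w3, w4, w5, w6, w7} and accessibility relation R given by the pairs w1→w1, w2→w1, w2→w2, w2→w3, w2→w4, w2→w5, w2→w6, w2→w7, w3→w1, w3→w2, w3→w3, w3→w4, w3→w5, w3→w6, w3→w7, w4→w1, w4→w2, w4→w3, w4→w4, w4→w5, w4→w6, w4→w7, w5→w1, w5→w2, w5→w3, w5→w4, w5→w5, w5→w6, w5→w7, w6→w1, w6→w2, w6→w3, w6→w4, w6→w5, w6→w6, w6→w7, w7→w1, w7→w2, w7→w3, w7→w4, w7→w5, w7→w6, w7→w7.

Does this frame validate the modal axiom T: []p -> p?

Yes

By correspondence theory, T is valid on a frame iff R is reflexive.
Reflexive: yes — every world is R-related to itself.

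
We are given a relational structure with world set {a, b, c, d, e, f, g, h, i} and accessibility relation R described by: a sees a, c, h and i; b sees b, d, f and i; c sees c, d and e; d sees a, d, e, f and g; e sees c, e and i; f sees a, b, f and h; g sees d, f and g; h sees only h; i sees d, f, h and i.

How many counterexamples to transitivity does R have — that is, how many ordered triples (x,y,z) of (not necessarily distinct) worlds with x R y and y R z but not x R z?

39

Enumerating: (a,c,d), (a,c,e), (a,i,d), (a,i,f), (b,d,a), (b,d,e), (b,d,g), (b,f,a), (b,f,h), (b,i,h), (c,d,a), (c,d,f), … and 27 more.
Total: 39.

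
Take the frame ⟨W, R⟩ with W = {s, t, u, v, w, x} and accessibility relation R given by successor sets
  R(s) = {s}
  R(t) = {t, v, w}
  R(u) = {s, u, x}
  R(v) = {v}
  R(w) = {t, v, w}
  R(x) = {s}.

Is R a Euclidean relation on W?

No

Euclidean: no — t R v and t R w, but not v R w.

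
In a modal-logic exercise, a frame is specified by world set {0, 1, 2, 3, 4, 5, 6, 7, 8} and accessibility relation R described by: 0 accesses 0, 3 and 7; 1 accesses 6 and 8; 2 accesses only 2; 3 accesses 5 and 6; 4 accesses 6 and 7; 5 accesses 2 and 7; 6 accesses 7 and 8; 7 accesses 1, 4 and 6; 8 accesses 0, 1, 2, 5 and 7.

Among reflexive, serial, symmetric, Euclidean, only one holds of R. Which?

serial

Reflexive: no — 1 is not related to itself.
Serial: yes — every world has a successor (e.g. 0 R 0).
Symmetric: no — 0 R 3 but not 3 R 0.
Euclidean: no — 0 R 3 and 0 R 7, but not 3 R 7.
Only serial holds.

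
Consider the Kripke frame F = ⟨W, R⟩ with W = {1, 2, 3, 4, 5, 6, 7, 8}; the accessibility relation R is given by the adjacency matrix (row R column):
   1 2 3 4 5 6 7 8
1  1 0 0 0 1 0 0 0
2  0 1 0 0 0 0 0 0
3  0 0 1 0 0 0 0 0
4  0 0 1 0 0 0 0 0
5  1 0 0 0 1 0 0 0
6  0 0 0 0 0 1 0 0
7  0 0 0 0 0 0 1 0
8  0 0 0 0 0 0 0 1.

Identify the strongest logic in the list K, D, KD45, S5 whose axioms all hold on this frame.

KD45

Serial (axiom D): yes — every world has a successor (e.g. 1 R 1).
Euclidean (axiom 5): yes — any two successors of a common world are R-related.
Transitive (axiom 4): yes — every two-step R-path is closed by a direct edge.
Reflexive (axiom T): no — 4 is not related to itself.
So F validates K, D, KD45; S5 would additionally require R to be reflexive. The strongest is KD45.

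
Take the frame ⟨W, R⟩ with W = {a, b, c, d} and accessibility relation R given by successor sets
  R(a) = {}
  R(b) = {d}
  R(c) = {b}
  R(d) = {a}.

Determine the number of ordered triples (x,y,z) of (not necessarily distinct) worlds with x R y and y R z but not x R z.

2

Enumerating: (b,d,a), (c,b,d).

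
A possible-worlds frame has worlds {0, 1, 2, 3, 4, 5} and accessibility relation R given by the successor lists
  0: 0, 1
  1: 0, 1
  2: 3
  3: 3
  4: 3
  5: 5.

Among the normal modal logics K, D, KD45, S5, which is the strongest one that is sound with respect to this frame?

Serial (axiom D): yes — every world has a successor (e.g. 0 R 0).
Euclidean (axiom 5): yes — any two successors of a common world are R-related.
Transitive (axiom 4): yes — every two-step R-path is closed by a direct edge.
Reflexive (axiom T): no — 2 is not related to itself.
So F validates K, D, KD45; S5 would additionally require R to be reflexive. The strongest is KD45.

KD45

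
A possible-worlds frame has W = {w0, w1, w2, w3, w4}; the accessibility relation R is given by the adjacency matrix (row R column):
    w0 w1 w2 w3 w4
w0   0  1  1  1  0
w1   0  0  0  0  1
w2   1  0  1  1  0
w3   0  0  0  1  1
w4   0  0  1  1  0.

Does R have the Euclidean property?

No

Euclidean: no — w0 R w1 and w0 R w2, but not w1 R w2.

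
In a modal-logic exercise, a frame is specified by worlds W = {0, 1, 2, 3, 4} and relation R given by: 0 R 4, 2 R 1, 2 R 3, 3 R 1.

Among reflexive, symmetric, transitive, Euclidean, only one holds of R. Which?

transitive

Reflexive: no — 0 is not related to itself.
Symmetric: no — 0 R 4 but not 4 R 0.
Transitive: yes — every two-step R-path is closed by a direct edge.
Euclidean: no — 2 R 1 and 2 R 3, but not 1 R 3.
Only transitive holds.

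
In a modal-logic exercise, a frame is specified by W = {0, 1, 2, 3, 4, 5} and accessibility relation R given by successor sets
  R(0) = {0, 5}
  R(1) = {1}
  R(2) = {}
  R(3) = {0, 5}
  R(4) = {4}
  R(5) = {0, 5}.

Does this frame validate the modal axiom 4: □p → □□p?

Axiom 4 corresponds to the accessibility relation being transitive.
Transitive: yes — every two-step R-path is closed by a direct edge.

Yes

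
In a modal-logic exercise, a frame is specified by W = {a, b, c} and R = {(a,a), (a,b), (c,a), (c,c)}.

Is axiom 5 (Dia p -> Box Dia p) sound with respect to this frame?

No

By correspondence theory, 5 is valid on a frame iff R is Euclidean.
Euclidean: no — a R b and a R a, but not b R a.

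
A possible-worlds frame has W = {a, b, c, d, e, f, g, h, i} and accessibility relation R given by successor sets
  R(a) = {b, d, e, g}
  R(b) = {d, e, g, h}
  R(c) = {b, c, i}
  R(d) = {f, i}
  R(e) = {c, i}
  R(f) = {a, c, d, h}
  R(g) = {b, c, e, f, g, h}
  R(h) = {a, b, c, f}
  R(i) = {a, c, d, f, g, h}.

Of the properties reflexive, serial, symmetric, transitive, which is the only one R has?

serial

Reflexive: no — a is not related to itself.
Serial: yes — every world has a successor (e.g. a R b).
Symmetric: no — a R b but not b R a.
Transitive: no — a R b and b R h, but not a R h.
Only serial holds.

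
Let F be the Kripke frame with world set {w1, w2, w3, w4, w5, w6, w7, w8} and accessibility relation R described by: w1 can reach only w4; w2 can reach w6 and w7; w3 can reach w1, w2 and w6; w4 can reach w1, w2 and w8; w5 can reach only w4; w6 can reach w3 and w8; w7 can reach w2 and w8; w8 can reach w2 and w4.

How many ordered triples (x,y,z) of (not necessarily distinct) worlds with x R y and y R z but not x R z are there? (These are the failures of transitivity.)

30

Enumerating: (w1,w4,w1), (w1,w4,w2), (w1,w4,w8), (w2,w6,w3), (w2,w6,w8), (w2,w7,w2), (w2,w7,w8), (w3,w1,w4), (w3,w2,w7), (w3,w6,w3), (w3,w6,w8), (w4,w1,w4), … and 18 more.
Total: 30.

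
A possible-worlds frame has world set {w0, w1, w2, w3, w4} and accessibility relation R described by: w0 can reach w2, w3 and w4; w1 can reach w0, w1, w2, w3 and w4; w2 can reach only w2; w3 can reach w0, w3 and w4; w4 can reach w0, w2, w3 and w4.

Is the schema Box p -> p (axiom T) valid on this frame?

No

By correspondence theory, T is valid on a frame iff R is reflexive.
Reflexive: no — w0 is not related to itself.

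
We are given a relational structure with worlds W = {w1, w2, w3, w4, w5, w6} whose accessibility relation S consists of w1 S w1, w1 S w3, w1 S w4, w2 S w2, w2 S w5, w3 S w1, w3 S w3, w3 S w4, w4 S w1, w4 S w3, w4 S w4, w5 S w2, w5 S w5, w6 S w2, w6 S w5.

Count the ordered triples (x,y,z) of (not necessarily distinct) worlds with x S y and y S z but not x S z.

S is transitive; there are no such tuples.

0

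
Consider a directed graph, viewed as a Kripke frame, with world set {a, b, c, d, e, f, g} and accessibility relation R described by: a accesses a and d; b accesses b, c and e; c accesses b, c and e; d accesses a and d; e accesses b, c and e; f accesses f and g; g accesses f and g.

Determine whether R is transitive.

Transitive: yes — every two-step R-path is closed by a direct edge.

Yes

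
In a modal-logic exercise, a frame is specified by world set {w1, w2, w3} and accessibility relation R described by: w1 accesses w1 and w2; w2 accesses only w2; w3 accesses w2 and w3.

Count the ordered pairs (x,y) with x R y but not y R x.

2

Enumerating: (w1,w2), (w3,w2).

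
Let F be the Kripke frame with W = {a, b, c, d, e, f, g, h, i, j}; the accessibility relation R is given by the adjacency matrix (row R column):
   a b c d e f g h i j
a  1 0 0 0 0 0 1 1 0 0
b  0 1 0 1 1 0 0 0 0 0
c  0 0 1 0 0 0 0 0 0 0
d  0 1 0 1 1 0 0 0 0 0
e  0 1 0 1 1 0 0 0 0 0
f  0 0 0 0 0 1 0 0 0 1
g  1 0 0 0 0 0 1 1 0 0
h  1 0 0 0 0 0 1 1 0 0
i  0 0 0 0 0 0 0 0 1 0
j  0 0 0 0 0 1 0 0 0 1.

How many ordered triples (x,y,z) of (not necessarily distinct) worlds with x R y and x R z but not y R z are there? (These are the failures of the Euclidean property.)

0

R is Euclidean; there are no such tuples.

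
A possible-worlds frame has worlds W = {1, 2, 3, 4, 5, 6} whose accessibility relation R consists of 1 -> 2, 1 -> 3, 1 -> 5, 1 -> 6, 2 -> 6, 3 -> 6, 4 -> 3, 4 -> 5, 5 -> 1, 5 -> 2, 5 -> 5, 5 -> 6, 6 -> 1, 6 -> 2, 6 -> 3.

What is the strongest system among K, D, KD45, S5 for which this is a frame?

Serial (axiom D): yes — every world has a successor (e.g. 1 R 2).
Euclidean (axiom 5): no — 1 R 2 and 1 R 3, but not 2 R 3.
Transitive (axiom 4): no — 2 R 6 and 6 R 1, but not 2 R 1.
Reflexive (axiom T): no — 1 is not related to itself.
So F validates K, D; KD45 would additionally require R to be Euclidean and transitive. The strongest is D.

D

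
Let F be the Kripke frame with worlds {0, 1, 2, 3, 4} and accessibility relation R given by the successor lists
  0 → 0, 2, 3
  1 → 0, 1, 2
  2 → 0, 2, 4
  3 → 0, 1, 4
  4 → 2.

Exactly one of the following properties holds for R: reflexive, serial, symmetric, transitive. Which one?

Reflexive: no — 3 is not related to itself.
Serial: yes — every world has a successor (e.g. 0 R 0).
Symmetric: no — 1 R 0 but not 0 R 1.
Transitive: no — 0 R 2 and 2 R 4, but not 0 R 4.
Only serial holds.

serial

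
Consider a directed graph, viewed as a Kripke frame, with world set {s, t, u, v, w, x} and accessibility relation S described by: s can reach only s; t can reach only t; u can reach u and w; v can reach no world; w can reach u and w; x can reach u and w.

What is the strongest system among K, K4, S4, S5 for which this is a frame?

Transitive (axiom 4): yes — every two-step S-path is closed by a direct edge.
Reflexive (axiom T): no — v is not related to itself.
Euclidean (axiom 5): yes — any two successors of a common world are S-related.
So F validates K, K4; S4 would additionally require S to be reflexive. The strongest is K4.

K4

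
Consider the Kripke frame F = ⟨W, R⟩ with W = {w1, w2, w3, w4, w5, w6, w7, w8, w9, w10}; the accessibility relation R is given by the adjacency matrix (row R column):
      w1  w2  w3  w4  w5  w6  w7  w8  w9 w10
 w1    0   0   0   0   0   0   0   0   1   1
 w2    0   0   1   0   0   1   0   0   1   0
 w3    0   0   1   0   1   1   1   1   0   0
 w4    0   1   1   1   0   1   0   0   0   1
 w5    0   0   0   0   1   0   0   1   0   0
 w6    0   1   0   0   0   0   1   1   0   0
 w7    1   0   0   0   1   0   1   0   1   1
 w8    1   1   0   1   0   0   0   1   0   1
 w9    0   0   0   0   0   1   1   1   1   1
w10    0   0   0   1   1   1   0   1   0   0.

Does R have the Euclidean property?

No

Euclidean: no — w1 R w10 and w1 R w9, but not w10 R w9.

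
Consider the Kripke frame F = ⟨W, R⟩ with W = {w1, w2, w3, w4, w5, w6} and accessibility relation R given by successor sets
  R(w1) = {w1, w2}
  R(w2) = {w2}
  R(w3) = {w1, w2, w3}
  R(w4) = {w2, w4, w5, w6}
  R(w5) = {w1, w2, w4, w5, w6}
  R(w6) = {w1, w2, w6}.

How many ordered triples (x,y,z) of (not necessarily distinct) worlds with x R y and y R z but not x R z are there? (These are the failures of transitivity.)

Enumerating: (w4,w5,w1), (w4,w6,w1).

2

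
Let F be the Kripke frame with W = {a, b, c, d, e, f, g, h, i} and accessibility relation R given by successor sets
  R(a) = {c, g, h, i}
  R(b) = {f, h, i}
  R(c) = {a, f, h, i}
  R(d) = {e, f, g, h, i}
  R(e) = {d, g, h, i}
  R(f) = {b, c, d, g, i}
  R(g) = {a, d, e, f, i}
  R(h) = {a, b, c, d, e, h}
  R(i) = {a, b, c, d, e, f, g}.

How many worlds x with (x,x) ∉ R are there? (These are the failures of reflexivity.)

8

Enumerating: a, b, c, d, e, f, g, i.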